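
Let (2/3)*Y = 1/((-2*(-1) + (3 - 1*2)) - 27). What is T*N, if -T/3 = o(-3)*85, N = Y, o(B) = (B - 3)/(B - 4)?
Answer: 765/56 ≈ 13.661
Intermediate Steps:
o(B) = (-3 + B)/(-4 + B)
Y = -1/16 (Y = 3/(2*((-2*(-1) + (3 - 1*2)) - 27)) = 3/(2*((2 + (3 - 2)) - 27)) = 3/(2*((2 + 1) - 27)) = 3/(2*(3 - 27)) = (3/2)/(-24) = (3/2)*(-1/24) = -1/16 ≈ -0.062500)
N = -1/16 ≈ -0.062500
T = -1530/7 (T = -3*(-3 - 3)/(-4 - 3)*85 = -3*-6/(-7)*85 = -3*(-⅐*(-6))*85 = -18*85/7 = -3*510/7 = -1530/7 ≈ -218.57)
T*N = -1530/7*(-1/16) = 765/56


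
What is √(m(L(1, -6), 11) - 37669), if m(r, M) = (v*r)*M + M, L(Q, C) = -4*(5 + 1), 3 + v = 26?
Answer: I*√43730 ≈ 209.12*I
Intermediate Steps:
v = 23 (v = -3 + 26 = 23)
L(Q, C) = -24 (L(Q, C) = -4*6 = -24)
m(r, M) = M + 23*M*r (m(r, M) = (23*r)*M + M = 23*M*r + M = M + 23*M*r)
√(m(L(1, -6), 11) - 37669) = √(11*(1 + 23*(-24)) - 37669) = √(11*(1 - 552) - 37669) = √(11*(-551) - 37669) = √(-6061 - 37669) = √(-43730) = I*√43730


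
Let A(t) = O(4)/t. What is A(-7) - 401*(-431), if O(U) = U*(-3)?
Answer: 1209829/7 ≈ 1.7283e+5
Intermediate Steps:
O(U) = -3*U
A(t) = -12/t (A(t) = (-3*4)/t = -12/t)
A(-7) - 401*(-431) = -12/(-7) - 401*(-431) = -12*(-1/7) + 172831 = 12/7 + 172831 = 1209829/7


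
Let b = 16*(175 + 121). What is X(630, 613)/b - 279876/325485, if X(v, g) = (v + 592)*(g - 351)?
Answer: 8573590567/128458080 ≈ 66.742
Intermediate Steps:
X(v, g) = (-351 + g)*(592 + v) (X(v, g) = (592 + v)*(-351 + g) = (-351 + g)*(592 + v))
b = 4736 (b = 16*296 = 4736)
X(630, 613)/b - 279876/325485 = (-207792 - 351*630 + 592*613 + 613*630)/4736 - 279876/325485 = (-207792 - 221130 + 362896 + 386190)*(1/4736) - 279876*1/325485 = 320164*(1/4736) - 93292/108495 = 80041/1184 - 93292/108495 = 8573590567/128458080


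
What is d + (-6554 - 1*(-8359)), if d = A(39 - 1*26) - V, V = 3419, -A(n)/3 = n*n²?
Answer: -8205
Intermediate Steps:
A(n) = -3*n³ (A(n) = -3*n*n² = -3*n³)
d = -10010 (d = -3*(39 - 1*26)³ - 1*3419 = -3*(39 - 26)³ - 3419 = -3*13³ - 3419 = -3*2197 - 3419 = -6591 - 3419 = -10010)
d + (-6554 - 1*(-8359)) = -10010 + (-6554 - 1*(-8359)) = -10010 + (-6554 + 8359) = -10010 + 1805 = -8205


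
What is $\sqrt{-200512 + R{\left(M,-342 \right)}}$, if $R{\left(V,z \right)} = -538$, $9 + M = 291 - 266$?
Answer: $5 i \sqrt{8042} \approx 448.39 i$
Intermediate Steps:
$M = 16$ ($M = -9 + \left(291 - 266\right) = -9 + 25 = 16$)
$\sqrt{-200512 + R{\left(M,-342 \right)}} = \sqrt{-200512 - 538} = \sqrt{-201050} = 5 i \sqrt{8042}$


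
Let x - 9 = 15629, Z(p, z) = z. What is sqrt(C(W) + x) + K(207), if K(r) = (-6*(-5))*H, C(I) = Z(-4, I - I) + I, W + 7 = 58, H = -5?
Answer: -150 + sqrt(15689) ≈ -24.744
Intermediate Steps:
W = 51 (W = -7 + 58 = 51)
C(I) = I (C(I) = (I - I) + I = 0 + I = I)
x = 15638 (x = 9 + 15629 = 15638)
K(r) = -150 (K(r) = -6*(-5)*(-5) = 30*(-5) = -150)
sqrt(C(W) + x) + K(207) = sqrt(51 + 15638) - 150 = sqrt(15689) - 150 = -150 + sqrt(15689)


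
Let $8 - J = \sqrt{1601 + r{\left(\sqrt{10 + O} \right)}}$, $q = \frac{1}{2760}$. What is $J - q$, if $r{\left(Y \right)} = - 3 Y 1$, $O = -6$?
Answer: $\frac{22079}{2760} - \sqrt{1595} \approx -31.938$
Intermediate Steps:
$q = \frac{1}{2760} \approx 0.00036232$
$r{\left(Y \right)} = - 3 Y$
$J = 8 - \sqrt{1595}$ ($J = 8 - \sqrt{1601 - 3 \sqrt{10 - 6}} = 8 - \sqrt{1601 - 3 \sqrt{4}} = 8 - \sqrt{1601 - 6} = 8 - \sqrt{1595} \approx -31.937$)
$J - q = \left(8 - \sqrt{1595}\right) - \frac{1}{2760} = \frac{22079}{2760} - \sqrt{1595}$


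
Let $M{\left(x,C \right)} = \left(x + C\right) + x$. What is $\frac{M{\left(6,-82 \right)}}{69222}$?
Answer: $- \frac{35}{34611} \approx -0.0010112$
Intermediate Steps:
$M{\left(x,C \right)} = C + 2 x$ ($M{\left(x,C \right)} = \left(C + x\right) + x = C + 2 x$)
$\frac{M{\left(6,-82 \right)}}{69222} = \frac{-82 + 2 \cdot 6}{69222} = \left(-82 + 12\right) \frac{1}{69222} = \left(-70\right) \frac{1}{69222} = - \frac{35}{34611}$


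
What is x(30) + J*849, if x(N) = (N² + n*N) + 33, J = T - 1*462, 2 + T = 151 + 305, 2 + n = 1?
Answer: -5889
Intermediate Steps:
n = -1 (n = -2 + 1 = -1)
T = 454 (T = -2 + (151 + 305) = -2 + 456 = 454)
J = -8 (J = 454 - 1*462 = 454 - 462 = -8)
x(N) = 33 + N² - N (x(N) = (N² - N) + 33 = 33 + N² - N)
x(30) + J*849 = (33 + 30² - 1*30) - 8*849 = (33 + 900 - 30) - 6792 = 903 - 6792 = -5889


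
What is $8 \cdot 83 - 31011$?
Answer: $-30347$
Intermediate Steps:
$8 \cdot 83 - 31011 = 664 - 31011 = -30347$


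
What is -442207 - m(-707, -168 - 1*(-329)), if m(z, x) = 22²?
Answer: -442691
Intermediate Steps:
m(z, x) = 484
-442207 - m(-707, -168 - 1*(-329)) = -442207 - 1*484 = -442207 - 484 = -442691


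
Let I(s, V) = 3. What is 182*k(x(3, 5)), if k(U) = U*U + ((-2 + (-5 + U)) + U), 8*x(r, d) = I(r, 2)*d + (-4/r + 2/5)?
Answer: -513149/7200 ≈ -71.271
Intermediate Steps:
x(r, d) = 1/20 - 1/(2*r) + 3*d/8 (x(r, d) = (3*d + (-4/r + 2/5))/8 = (3*d + (-4/r + 2*(⅕)))/8 = (3*d + (-4/r + ⅖))/8 = (3*d + (⅖ - 4/r))/8 = (⅖ - 4/r + 3*d)/8 = 1/20 - 1/(2*r) + 3*d/8)
k(U) = -7 + U² + 2*U (k(U) = U² + ((-7 + U) + U) = U² + (-7 + 2*U) = -7 + U² + 2*U)
182*k(x(3, 5)) = 182*(-7 + ((1/40)*(-20 + 3*(2 + 15*5))/3)² + 2*((1/40)*(-20 + 3*(2 + 15*5))/3)) = 182*(-7 + ((1/40)*(⅓)*(-20 + 3*(2 + 75)))² + 2*((1/40)*(⅓)*(-20 + 3*(2 + 75)))) = 182*(-7 + ((1/40)*(⅓)*(-20 + 3*77))² + 2*((1/40)*(⅓)*(-20 + 3*77))) = 182*(-7 + ((1/40)*(⅓)*(-20 + 231))² + 2*((1/40)*(⅓)*(-20 + 231))) = 182*(-7 + ((1/40)*(⅓)*211)² + 2*((1/40)*(⅓)*211)) = 182*(-7 + (211/120)² + 2*(211/120)) = 182*(-7 + 44521/14400 + 211/60) = 182*(-5639/14400) = -513149/7200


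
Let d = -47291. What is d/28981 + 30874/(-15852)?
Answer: -822208163/229703406 ≈ -3.5794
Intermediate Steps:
d/28981 + 30874/(-15852) = -47291/28981 + 30874/(-15852) = -47291*1/28981 + 30874*(-1/15852) = -47291/28981 - 15437/7926 = -822208163/229703406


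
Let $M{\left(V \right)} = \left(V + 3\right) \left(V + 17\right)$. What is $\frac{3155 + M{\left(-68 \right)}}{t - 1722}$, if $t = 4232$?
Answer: $\frac{647}{251} \approx 2.5777$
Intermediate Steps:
$M{\left(V \right)} = \left(3 + V\right) \left(17 + V\right)$
$\frac{3155 + M{\left(-68 \right)}}{t - 1722} = \frac{3155 + \left(51 + \left(-68\right)^{2} + 20 \left(-68\right)\right)}{4232 - 1722} = \frac{3155 + \left(51 + 4624 - 1360\right)}{2510} = \left(3155 + 3315\right) \frac{1}{2510} = 6470 \cdot \frac{1}{2510} = \frac{647}{251}$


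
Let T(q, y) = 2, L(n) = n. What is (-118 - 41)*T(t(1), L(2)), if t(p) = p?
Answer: -318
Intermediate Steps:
(-118 - 41)*T(t(1), L(2)) = (-118 - 41)*2 = -159*2 = -318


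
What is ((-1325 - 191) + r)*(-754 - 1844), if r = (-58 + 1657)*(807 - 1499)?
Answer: 2878646352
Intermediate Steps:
r = -1106508 (r = 1599*(-692) = -1106508)
((-1325 - 191) + r)*(-754 - 1844) = ((-1325 - 191) - 1106508)*(-754 - 1844) = (-1516 - 1106508)*(-2598) = -1108024*(-2598) = 2878646352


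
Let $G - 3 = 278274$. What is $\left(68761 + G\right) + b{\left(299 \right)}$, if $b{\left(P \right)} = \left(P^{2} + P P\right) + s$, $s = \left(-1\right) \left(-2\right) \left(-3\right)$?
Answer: $525834$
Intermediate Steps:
$s = -6$ ($s = 2 \left(-3\right) = -6$)
$b{\left(P \right)} = -6 + 2 P^{2}$ ($b{\left(P \right)} = \left(P^{2} + P P\right) - 6 = \left(P^{2} + P^{2}\right) - 6 = 2 P^{2} - 6 = -6 + 2 P^{2}$)
$G = 278277$ ($G = 3 + 278274 = 278277$)
$\left(68761 + G\right) + b{\left(299 \right)} = \left(68761 + 278277\right) - \left(6 - 2 \cdot 299^{2}\right) = 347038 + \left(-6 + 2 \cdot 89401\right) = 347038 + \left(-6 + 178802\right) = 347038 + 178796 = 525834$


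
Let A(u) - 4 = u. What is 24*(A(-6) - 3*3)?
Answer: -264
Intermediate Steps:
A(u) = 4 + u
24*(A(-6) - 3*3) = 24*((4 - 6) - 3*3) = 24*(-2 - 9) = 24*(-11) = -264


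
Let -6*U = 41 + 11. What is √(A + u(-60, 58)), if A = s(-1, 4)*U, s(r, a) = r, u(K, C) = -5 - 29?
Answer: 2*I*√57/3 ≈ 5.0332*I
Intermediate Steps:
u(K, C) = -34
U = -26/3 (U = -(41 + 11)/6 = -⅙*52 = -26/3 ≈ -8.6667)
A = 26/3 (A = -1*(-26/3) = 26/3 ≈ 8.6667)
√(A + u(-60, 58)) = √(26/3 - 34) = √(-76/3) = 2*I*√57/3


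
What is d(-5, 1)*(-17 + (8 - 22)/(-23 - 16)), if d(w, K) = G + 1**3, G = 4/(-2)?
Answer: 649/39 ≈ 16.641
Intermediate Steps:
G = -2 (G = 4*(-1/2) = -2)
d(w, K) = -1 (d(w, K) = -2 + 1**3 = -2 + 1 = -1)
d(-5, 1)*(-17 + (8 - 22)/(-23 - 16)) = -(-17 + (8 - 22)/(-23 - 16)) = -(-17 - 14/(-39)) = -(-17 - 14*(-1/39)) = -(-17 + 14/39) = -1*(-649/39) = 649/39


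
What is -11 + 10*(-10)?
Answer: -111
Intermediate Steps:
-11 + 10*(-10) = -11 - 100 = -111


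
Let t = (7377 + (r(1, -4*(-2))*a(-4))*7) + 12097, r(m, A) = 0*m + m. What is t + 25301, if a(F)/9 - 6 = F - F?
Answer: 45153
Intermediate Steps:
a(F) = 54 (a(F) = 54 + 9*(F - F) = 54 + 9*0 = 54 + 0 = 54)
r(m, A) = m (r(m, A) = 0 + m = m)
t = 19852 (t = (7377 + (1*54)*7) + 12097 = (7377 + 54*7) + 12097 = (7377 + 378) + 12097 = 7755 + 12097 = 19852)
t + 25301 = 19852 + 25301 = 45153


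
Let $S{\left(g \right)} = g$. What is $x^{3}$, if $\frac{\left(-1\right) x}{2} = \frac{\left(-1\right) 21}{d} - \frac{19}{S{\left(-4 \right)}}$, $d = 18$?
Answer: $- \frac{79507}{216} \approx -368.09$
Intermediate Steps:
$x = - \frac{43}{6}$ ($x = - 2 \left(\frac{\left(-1\right) 21}{18} - \frac{19}{-4}\right) = - 2 \left(\left(-21\right) \frac{1}{18} - - \frac{19}{4}\right) = - 2 \left(- \frac{7}{6} + \frac{19}{4}\right) = \left(-2\right) \frac{43}{12} = - \frac{43}{6} \approx -7.1667$)
$x^{3} = \left(- \frac{43}{6}\right)^{3} = - \frac{79507}{216}$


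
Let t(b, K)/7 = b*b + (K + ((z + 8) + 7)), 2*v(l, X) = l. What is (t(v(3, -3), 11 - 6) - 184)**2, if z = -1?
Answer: 19881/16 ≈ 1242.6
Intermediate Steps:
v(l, X) = l/2
t(b, K) = 98 + 7*K + 7*b**2 (t(b, K) = 7*(b*b + (K + ((-1 + 8) + 7))) = 7*(b**2 + (K + (7 + 7))) = 7*(b**2 + (K + 14)) = 7*(b**2 + (14 + K)) = 7*(14 + K + b**2) = 98 + 7*K + 7*b**2)
(t(v(3, -3), 11 - 6) - 184)**2 = ((98 + 7*(11 - 6) + 7*((1/2)*3)**2) - 184)**2 = ((98 + 7*5 + 7*(3/2)**2) - 184)**2 = ((98 + 35 + 7*(9/4)) - 184)**2 = ((98 + 35 + 63/4) - 184)**2 = (595/4 - 184)**2 = (-141/4)**2 = 19881/16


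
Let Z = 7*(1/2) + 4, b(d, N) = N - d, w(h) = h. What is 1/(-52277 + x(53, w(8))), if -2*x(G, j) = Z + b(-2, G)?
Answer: -4/209233 ≈ -1.9117e-5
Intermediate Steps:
Z = 15/2 (Z = 7*(1*(½)) + 4 = 7*(½) + 4 = 7/2 + 4 = 15/2 ≈ 7.5000)
x(G, j) = -19/4 - G/2 (x(G, j) = -(15/2 + (G - 1*(-2)))/2 = -(15/2 + (G + 2))/2 = -(15/2 + (2 + G))/2 = -(19/2 + G)/2 = -19/4 - G/2)
1/(-52277 + x(53, w(8))) = 1/(-52277 + (-19/4 - ½*53)) = 1/(-52277 + (-19/4 - 53/2)) = 1/(-52277 - 125/4) = 1/(-209233/4) = -4/209233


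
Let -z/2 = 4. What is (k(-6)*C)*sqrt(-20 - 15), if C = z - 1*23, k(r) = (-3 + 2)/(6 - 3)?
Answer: 31*I*sqrt(35)/3 ≈ 61.133*I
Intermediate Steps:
k(r) = -1/3
z = -8 (z = -2*4 = -8)
C = -31 (C = -8 - 1*23 = -8 - 23 = -31)
(k(-6)*C)*sqrt(-20 - 15) = (-1/3*(-31))*sqrt(-20 - 15) = 31*sqrt(-35)/3 = 31*(I*sqrt(35))/3 = 31*I*sqrt(35)/3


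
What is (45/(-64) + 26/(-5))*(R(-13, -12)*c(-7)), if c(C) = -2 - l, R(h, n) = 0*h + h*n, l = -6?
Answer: -73671/20 ≈ -3683.6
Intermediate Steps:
R(h, n) = h*n (R(h, n) = 0 + h*n = h*n)
c(C) = 4 (c(C) = -2 - 1*(-6) = -2 + 6 = 4)
(45/(-64) + 26/(-5))*(R(-13, -12)*c(-7)) = (45/(-64) + 26/(-5))*(-13*(-12)*4) = (45*(-1/64) + 26*(-⅕))*(156*4) = (-45/64 - 26/5)*624 = -1889/320*624 = -73671/20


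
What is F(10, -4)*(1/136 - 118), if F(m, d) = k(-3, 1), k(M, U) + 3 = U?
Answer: 16047/68 ≈ 235.99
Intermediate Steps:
k(M, U) = -3 + U
F(m, d) = -2 (F(m, d) = -3 + 1 = -2)
F(10, -4)*(1/136 - 118) = -2*(1/136 - 118) = -2*(-16047/136) = 16047/68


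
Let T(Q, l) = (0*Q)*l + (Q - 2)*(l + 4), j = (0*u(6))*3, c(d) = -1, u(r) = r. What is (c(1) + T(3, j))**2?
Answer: 9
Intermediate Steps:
j = 0 (j = (0*6)*3 = 0*3 = 0)
T(Q, l) = (-2 + Q)*(4 + l) (T(Q, l) = 0*l + (-2 + Q)*(4 + l) = 0 + (-2 + Q)*(4 + l) = (-2 + Q)*(4 + l))
(c(1) + T(3, j))**2 = (-1 + (-8 - 2*0 + 4*3 + 3*0))**2 = (-1 + (-8 + 0 + 12 + 0))**2 = (-1 + 4)**2 = 3**2 = 9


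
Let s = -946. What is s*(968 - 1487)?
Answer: 490974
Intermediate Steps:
s*(968 - 1487) = -946*(968 - 1487) = -946*(-519) = 490974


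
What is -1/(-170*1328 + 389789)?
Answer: -1/164029 ≈ -6.0965e-6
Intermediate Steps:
-1/(-170*1328 + 389789) = -1/(-225760 + 389789) = -1/164029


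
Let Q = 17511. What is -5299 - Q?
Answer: -22810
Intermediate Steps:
-5299 - Q = -5299 - 1*17511 = -5299 - 17511 = -22810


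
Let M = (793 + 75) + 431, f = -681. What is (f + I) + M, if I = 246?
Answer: 864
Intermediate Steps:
M = 1299 (M = 868 + 431 = 1299)
(f + I) + M = (-681 + 246) + 1299 = -435 + 1299 = 864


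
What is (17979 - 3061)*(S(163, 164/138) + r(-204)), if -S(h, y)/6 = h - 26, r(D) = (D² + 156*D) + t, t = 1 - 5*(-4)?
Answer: 134127738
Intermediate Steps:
t = 21 (t = 1 + 20 = 21)
r(D) = 21 + D² + 156*D (r(D) = (D² + 156*D) + 21 = 21 + D² + 156*D)
S(h, y) = 156 - 6*h (S(h, y) = -6*(h - 26) = -6*(-26 + h) = 156 - 6*h)
(17979 - 3061)*(S(163, 164/138) + r(-204)) = (17979 - 3061)*((156 - 6*163) + (21 + (-204)² + 156*(-204))) = 14918*((156 - 978) + (21 + 41616 - 31824)) = 14918*(-822 + 9813) = 14918*8991 = 134127738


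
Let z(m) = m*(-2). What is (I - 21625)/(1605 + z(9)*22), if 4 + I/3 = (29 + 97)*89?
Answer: 12005/1209 ≈ 9.9297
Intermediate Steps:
I = 33630 (I = -12 + 3*((29 + 97)*89) = -12 + 3*(126*89) = -12 + 3*11214 = -12 + 33642 = 33630)
z(m) = -2*m
(I - 21625)/(1605 + z(9)*22) = (33630 - 21625)/(1605 - 2*9*22) = 12005/(1605 - 18*22) = 12005/(1605 - 396) = 12005/1209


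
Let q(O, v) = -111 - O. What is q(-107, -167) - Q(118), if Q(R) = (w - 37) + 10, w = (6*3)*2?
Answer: -13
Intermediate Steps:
w = 36 (w = 18*2 = 36)
Q(R) = 9 (Q(R) = (36 - 37) + 10 = -1 + 10 = 9)
q(-107, -167) - Q(118) = (-111 - 1*(-107)) - 1*9 = (-111 + 107) - 9 = -4 - 9 = -13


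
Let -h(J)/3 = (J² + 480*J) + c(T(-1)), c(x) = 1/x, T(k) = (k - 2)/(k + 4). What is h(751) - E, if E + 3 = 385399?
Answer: -3158836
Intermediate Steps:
T(k) = (-2 + k)/(4 + k)
E = 385396 (E = -3 + 385399 = 385396)
h(J) = 3 - 1440*J - 3*J² (h(J) = -3*((J² + 480*J) + 1/((-2 - 1)/(4 - 1))) = -3*((J² + 480*J) + 1/(-3/3)) = -3*((J² + 480*J) + 1/((⅓)*(-3))) = -3*((J² + 480*J) + 1/(-1)) = -3*((J² + 480*J) - 1) = -3*(-1 + J² + 480*J) = 3 - 1440*J - 3*J²)
h(751) - E = (3 - 1440*751 - 3*751²) - 1*385396 = (3 - 1081440 - 3*564001) - 385396 = (3 - 1081440 - 1692003) - 385396 = -2773440 - 385396 = -3158836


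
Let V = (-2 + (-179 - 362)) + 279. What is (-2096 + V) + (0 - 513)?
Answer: -2873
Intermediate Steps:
V = -264 (V = (-2 - 541) + 279 = -543 + 279 = -264)
(-2096 + V) + (0 - 513) = (-2096 - 264) + (0 - 513) = -2360 - 513 = -2873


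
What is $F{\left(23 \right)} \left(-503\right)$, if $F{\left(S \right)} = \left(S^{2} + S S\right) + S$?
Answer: $-543743$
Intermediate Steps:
$F{\left(S \right)} = S + 2 S^{2}$ ($F{\left(S \right)} = \left(S^{2} + S^{2}\right) + S = 2 S^{2} + S = S + 2 S^{2}$)
$F{\left(23 \right)} \left(-503\right) = 23 \left(1 + 2 \cdot 23\right) \left(-503\right) = 23 \left(1 + 46\right) \left(-503\right) = 23 \cdot 47 \left(-503\right) = 1081 \left(-503\right) = -543743$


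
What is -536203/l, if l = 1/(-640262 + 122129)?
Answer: 277824468999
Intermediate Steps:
l = -1/518133 (l = 1/(-518133) = -1/518133 ≈ -1.9300e-6)
-536203/l = -536203/(-1/518133) = -536203*(-518133) = 277824468999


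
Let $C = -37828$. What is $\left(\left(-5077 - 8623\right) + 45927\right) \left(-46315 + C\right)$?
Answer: $-2711676461$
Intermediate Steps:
$\left(\left(-5077 - 8623\right) + 45927\right) \left(-46315 + C\right) = \left(\left(-5077 - 8623\right) + 45927\right) \left(-46315 - 37828\right) = \left(\left(-5077 - 8623\right) + 45927\right) \left(-84143\right) = \left(-13700 + 45927\right) \left(-84143\right) = 32227 \left(-84143\right) = -2711676461$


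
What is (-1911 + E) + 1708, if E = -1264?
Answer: -1467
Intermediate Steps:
(-1911 + E) + 1708 = (-1911 - 1264) + 1708 = -3175 + 1708 = -1467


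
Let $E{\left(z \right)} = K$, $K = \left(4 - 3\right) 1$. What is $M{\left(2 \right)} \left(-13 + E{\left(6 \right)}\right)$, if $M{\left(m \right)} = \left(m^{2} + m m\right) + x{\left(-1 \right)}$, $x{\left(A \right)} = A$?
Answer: $-84$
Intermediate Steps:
$K = 1$ ($K = 1 \cdot 1 = 1$)
$M{\left(m \right)} = -1 + 2 m^{2}$ ($M{\left(m \right)} = \left(m^{2} + m m\right) - 1 = \left(m^{2} + m^{2}\right) - 1 = 2 m^{2} - 1 = -1 + 2 m^{2}$)
$E{\left(z \right)} = 1$
$M{\left(2 \right)} \left(-13 + E{\left(6 \right)}\right) = \left(-1 + 2 \cdot 2^{2}\right) \left(-13 + 1\right) = \left(-1 + 2 \cdot 4\right) \left(-12\right) = \left(-1 + 8\right) \left(-12\right) = 7 \left(-12\right) = -84$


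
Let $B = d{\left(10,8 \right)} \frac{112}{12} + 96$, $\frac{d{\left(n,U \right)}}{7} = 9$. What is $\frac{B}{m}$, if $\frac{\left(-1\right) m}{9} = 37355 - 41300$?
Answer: $\frac{76}{3945} \approx 0.019265$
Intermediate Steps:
$d{\left(n,U \right)} = 63$ ($d{\left(n,U \right)} = 7 \cdot 9 = 63$)
$m = 35505$ ($m = - 9 \left(37355 - 41300\right) = \left(-9\right) \left(-3945\right) = 35505$)
$B = 684$ ($B = 63 \cdot \frac{112}{12} + 96 = 63 \cdot 112 \cdot \frac{1}{12} + 96 = 63 \cdot \frac{28}{3} + 96 = 588 + 96 = 684$)
$\frac{B}{m} = \frac{684}{35505} = 684 \cdot \frac{1}{35505} = \frac{76}{3945}$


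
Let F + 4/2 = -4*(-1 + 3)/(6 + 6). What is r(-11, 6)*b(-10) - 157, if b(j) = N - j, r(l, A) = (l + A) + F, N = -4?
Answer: -203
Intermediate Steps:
F = -8/3 (F = -2 - 4*(-1 + 3)/(6 + 6) = -2 - 8/12 = -2 - 4*⅙ = -2 - ⅔ = -8/3 ≈ -2.6667)
r(l, A) = -8/3 + A + l (r(l, A) = (l + A) - 8/3 = (A + l) - 8/3 = -8/3 + A + l)
b(j) = -4 - j
r(-11, 6)*b(-10) - 157 = (-8/3 + 6 - 11)*(-4 - 1*(-10)) - 157 = -23*(-4 + 10)/3 - 157 = -23/3*6 - 157 = -46 - 157 = -203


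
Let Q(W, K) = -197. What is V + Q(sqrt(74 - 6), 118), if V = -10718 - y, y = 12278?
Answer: -23193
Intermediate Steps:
V = -22996 (V = -10718 - 1*12278 = -10718 - 12278 = -22996)
V + Q(sqrt(74 - 6), 118) = -22996 - 197 = -23193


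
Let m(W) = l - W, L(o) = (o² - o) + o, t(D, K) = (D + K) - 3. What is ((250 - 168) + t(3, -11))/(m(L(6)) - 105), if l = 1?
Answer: -71/140 ≈ -0.50714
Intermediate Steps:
t(D, K) = -3 + D + K
L(o) = o²
m(W) = 1 - W
((250 - 168) + t(3, -11))/(m(L(6)) - 105) = ((250 - 168) + (-3 + 3 - 11))/((1 - 1*6²) - 105) = (82 - 11)/((1 - 1*36) - 105) = 71/((1 - 36) - 105) = 71/(-35 - 105) = 71/(-140) = 71*(-1/140) = -71/140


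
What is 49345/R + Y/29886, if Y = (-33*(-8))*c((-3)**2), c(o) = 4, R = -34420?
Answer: -47945905/34289204 ≈ -1.3983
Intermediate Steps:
Y = 1056 (Y = -33*(-8)*4 = 264*4 = 1056)
49345/R + Y/29886 = 49345/(-34420) + 1056/29886 = 49345*(-1/34420) + 1056*(1/29886) = -9869/6884 + 176/4981 = -47945905/34289204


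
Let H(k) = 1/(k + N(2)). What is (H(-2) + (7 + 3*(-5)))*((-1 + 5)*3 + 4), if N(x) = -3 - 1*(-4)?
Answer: -144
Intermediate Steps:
N(x) = 1 (N(x) = -3 + 4 = 1)
H(k) = 1/(1 + k) (H(k) = 1/(k + 1) = 1/(1 + k))
(H(-2) + (7 + 3*(-5)))*((-1 + 5)*3 + 4) = (1/(1 - 2) + (7 + 3*(-5)))*((-1 + 5)*3 + 4) = (1/(-1) + (7 - 15))*(4*3 + 4) = (-1 - 8)*(12 + 4) = -9*16 = -144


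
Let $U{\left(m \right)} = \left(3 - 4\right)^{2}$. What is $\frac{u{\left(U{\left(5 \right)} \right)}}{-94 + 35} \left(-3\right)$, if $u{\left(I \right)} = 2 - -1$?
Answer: $\frac{9}{59} \approx 0.15254$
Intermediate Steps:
$U{\left(m \right)} = 1$ ($U{\left(m \right)} = \left(-1\right)^{2} = 1$)
$u{\left(I \right)} = 3$ ($u{\left(I \right)} = 2 + 1 = 3$)
$\frac{u{\left(U{\left(5 \right)} \right)}}{-94 + 35} \left(-3\right) = \frac{1}{-94 + 35} \cdot 3 \left(-3\right) = \frac{1}{-59} \cdot 3 \left(-3\right) = \left(- \frac{1}{59}\right) 3 \left(-3\right) = \left(- \frac{3}{59}\right) \left(-3\right) = \frac{9}{59}$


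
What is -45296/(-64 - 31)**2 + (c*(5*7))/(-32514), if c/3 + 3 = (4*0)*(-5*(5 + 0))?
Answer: -25787917/5148050 ≈ -5.0093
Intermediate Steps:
c = -9 (c = -9 + 3*((4*0)*(-5*(5 + 0))) = -9 + 3*(0*(-5*5)) = -9 + 3*(0*(-25)) = -9 + 3*0 = -9 + 0 = -9)
-45296/(-64 - 31)**2 + (c*(5*7))/(-32514) = -45296/(-64 - 31)**2 - 45*7/(-32514) = -45296/((-95)**2) - 9*35*(-1/32514) = -45296/9025 - 315*(-1/32514) = -45296*1/9025 + 105/10838 = -2384/475 + 105/10838 = -25787917/5148050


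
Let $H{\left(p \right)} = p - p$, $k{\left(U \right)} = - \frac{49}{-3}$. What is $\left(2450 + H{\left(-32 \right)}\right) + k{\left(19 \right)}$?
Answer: $\frac{7399}{3} \approx 2466.3$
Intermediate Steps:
$k{\left(U \right)} = \frac{49}{3}$ ($k{\left(U \right)} = \left(-49\right) \left(- \frac{1}{3}\right) = \frac{49}{3}$)
$H{\left(p \right)} = 0$
$\left(2450 + H{\left(-32 \right)}\right) + k{\left(19 \right)} = \left(2450 + 0\right) + \frac{49}{3} = 2450 + \frac{49}{3} = \frac{7399}{3}$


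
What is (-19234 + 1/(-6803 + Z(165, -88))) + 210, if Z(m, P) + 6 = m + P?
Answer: -128069569/6732 ≈ -19024.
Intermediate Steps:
Z(m, P) = -6 + P + m (Z(m, P) = -6 + (m + P) = -6 + (P + m) = -6 + P + m)
(-19234 + 1/(-6803 + Z(165, -88))) + 210 = (-19234 + 1/(-6803 + (-6 - 88 + 165))) + 210 = (-19234 + 1/(-6803 + 71)) + 210 = (-19234 + 1/(-6732)) + 210 = (-19234 - 1/6732) + 210 = -129483289/6732 + 210 = -128069569/6732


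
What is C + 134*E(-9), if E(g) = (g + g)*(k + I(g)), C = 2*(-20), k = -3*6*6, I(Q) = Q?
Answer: 282164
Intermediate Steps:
k = -108 (k = -18*6 = -108)
C = -40
E(g) = 2*g*(-108 + g) (E(g) = (g + g)*(-108 + g) = (2*g)*(-108 + g) = 2*g*(-108 + g))
C + 134*E(-9) = -40 + 134*(2*(-9)*(-108 - 9)) = -40 + 134*(2*(-9)*(-117)) = -40 + 134*2106 = -40 + 282204 = 282164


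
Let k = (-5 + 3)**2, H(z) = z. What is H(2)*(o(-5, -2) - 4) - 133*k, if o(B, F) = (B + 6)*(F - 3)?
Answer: -550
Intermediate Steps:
o(B, F) = (-3 + F)*(6 + B) (o(B, F) = (6 + B)*(-3 + F) = (-3 + F)*(6 + B))
k = 4 (k = (-2)**2 = 4)
H(2)*(o(-5, -2) - 4) - 133*k = 2*((-18 - 3*(-5) + 6*(-2) - 5*(-2)) - 4) - 133*4 = 2*((-18 + 15 - 12 + 10) - 4) - 532 = 2*(-5 - 4) - 532 = 2*(-9) - 532 = -18 - 532 = -550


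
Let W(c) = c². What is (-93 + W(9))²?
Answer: 144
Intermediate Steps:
(-93 + W(9))² = (-93 + 9²)² = (-93 + 81)² = (-12)² = 144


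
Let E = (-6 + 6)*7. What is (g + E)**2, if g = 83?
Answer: 6889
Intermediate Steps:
E = 0 (E = 0*7 = 0)
(g + E)**2 = (83 + 0)**2 = 83**2 = 6889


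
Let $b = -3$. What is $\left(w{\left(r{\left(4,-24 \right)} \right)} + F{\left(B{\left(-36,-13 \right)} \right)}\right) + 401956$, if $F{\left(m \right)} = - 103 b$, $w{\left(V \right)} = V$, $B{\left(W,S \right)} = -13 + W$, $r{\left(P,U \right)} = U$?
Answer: $402241$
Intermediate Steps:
$F{\left(m \right)} = 309$ ($F{\left(m \right)} = \left(-103\right) \left(-3\right) = 309$)
$\left(w{\left(r{\left(4,-24 \right)} \right)} + F{\left(B{\left(-36,-13 \right)} \right)}\right) + 401956 = \left(-24 + 309\right) + 401956 = 285 + 401956 = 402241$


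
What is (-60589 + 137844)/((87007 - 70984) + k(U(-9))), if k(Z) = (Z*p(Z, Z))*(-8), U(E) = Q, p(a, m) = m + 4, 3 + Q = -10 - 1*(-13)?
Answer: 77255/16023 ≈ 4.8215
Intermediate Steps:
Q = 0 (Q = -3 + (-10 - 1*(-13)) = -3 + (-10 + 13) = -3 + 3 = 0)
p(a, m) = 4 + m
U(E) = 0
k(Z) = -8*Z*(4 + Z) (k(Z) = (Z*(4 + Z))*(-8) = -8*Z*(4 + Z))
(-60589 + 137844)/((87007 - 70984) + k(U(-9))) = (-60589 + 137844)/((87007 - 70984) - 8*0*(4 + 0)) = 77255/(16023 - 8*0*4) = 77255/(16023 + 0) = 77255/16023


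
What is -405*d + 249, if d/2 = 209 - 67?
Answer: -114771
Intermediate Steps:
d = 284 (d = 2*(209 - 67) = 2*142 = 284)
-405*d + 249 = -405*284 + 249 = -115020 + 249 = -114771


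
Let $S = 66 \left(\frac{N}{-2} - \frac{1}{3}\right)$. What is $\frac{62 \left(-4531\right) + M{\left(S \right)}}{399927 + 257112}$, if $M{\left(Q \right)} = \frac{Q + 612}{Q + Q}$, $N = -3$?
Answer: $- \frac{14420433}{33728002} \approx -0.42755$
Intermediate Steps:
$S = 77$ ($S = 66 \left(- \frac{3}{-2} - \frac{1}{3}\right) = 66 \left(\left(-3\right) \left(- \frac{1}{2}\right) - \frac{1}{3}\right) = 66 \left(\frac{3}{2} - \frac{1}{3}\right) = 66 \cdot \frac{7}{6} = 77$)
$M{\left(Q \right)} = \frac{612 + Q}{2 Q}$
$\frac{62 \left(-4531\right) + M{\left(S \right)}}{399927 + 257112} = \frac{62 \left(-4531\right) + \frac{612 + 77}{2 \cdot 77}}{399927 + 257112} = \frac{-280922 + \frac{1}{2} \cdot \frac{1}{77} \cdot 689}{657039} = \left(-280922 + \frac{689}{154}\right) \frac{1}{657039} = \left(- \frac{43261299}{154}\right) \frac{1}{657039} = - \frac{14420433}{33728002}$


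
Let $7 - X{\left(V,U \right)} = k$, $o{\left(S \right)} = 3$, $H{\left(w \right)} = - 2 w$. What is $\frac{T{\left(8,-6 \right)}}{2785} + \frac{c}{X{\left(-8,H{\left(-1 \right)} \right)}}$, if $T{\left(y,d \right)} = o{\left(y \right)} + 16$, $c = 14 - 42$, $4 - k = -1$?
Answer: $- \frac{38971}{2785} \approx -13.993$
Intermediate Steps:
$k = 5$ ($k = 4 - -1 = 4 + 1 = 5$)
$c = -28$ ($c = 14 - 42 = -28$)
$T{\left(y,d \right)} = 19$ ($T{\left(y,d \right)} = 3 + 16 = 19$)
$X{\left(V,U \right)} = 2$ ($X{\left(V,U \right)} = 7 - 5 = 2$)
$\frac{T{\left(8,-6 \right)}}{2785} + \frac{c}{X{\left(-8,H{\left(-1 \right)} \right)}} = \frac{19}{2785} - \frac{28}{2} = 19 \cdot \frac{1}{2785} - 14 = \frac{19}{2785} - 14 = - \frac{38971}{2785}$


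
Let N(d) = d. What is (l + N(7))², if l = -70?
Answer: 3969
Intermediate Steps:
(l + N(7))² = (-70 + 7)² = (-63)² = 3969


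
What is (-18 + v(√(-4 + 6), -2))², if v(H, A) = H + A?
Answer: (20 - √2)² ≈ 345.43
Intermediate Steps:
v(H, A) = A + H
(-18 + v(√(-4 + 6), -2))² = (-18 + (-2 + √(-4 + 6)))² = (-18 + (-2 + √2))² = (-20 + √2)²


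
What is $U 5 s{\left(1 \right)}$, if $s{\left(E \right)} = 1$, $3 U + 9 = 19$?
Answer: $\frac{50}{3} \approx 16.667$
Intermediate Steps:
$U = \frac{10}{3}$ ($U = -3 + \frac{1}{3} \cdot 19 = -3 + \frac{19}{3} = \frac{10}{3} \approx 3.3333$)
$U 5 s{\left(1 \right)} = \frac{10}{3} \cdot 5 \cdot 1 = \frac{50}{3} \cdot 1 = \frac{50}{3}$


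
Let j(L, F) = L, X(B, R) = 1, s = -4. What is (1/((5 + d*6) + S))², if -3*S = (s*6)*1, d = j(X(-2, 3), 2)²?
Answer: 1/361 ≈ 0.0027701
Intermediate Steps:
d = 1 (d = 1² = 1)
S = 8 (S = -(-4*6)/3 = -(-8) = -⅓*(-24) = 8)
(1/((5 + d*6) + S))² = (1/((5 + 1*6) + 8))² = (1/((5 + 6) + 8))² = (1/(11 + 8))² = (1/19)² = 1/361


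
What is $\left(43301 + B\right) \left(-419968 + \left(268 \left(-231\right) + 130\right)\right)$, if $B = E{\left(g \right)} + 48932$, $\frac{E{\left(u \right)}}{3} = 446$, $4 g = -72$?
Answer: $-45077454966$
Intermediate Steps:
$g = -18$ ($g = \frac{1}{4} \left(-72\right) = -18$)
$E{\left(u \right)} = 1338$ ($E{\left(u \right)} = 3 \cdot 446 = 1338$)
$B = 50270$ ($B = 1338 + 48932 = 50270$)
$\left(43301 + B\right) \left(-419968 + \left(268 \left(-231\right) + 130\right)\right) = \left(43301 + 50270\right) \left(-419968 + \left(268 \left(-231\right) + 130\right)\right) = 93571 \left(-419968 + \left(-61908 + 130\right)\right) = 93571 \left(-419968 - 61778\right) = 93571 \left(-481746\right) = -45077454966$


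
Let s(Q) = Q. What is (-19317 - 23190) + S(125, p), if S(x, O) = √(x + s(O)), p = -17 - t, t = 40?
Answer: -42507 + 2*√17 ≈ -42499.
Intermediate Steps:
p = -57 (p = -17 - 1*40 = -17 - 40 = -57)
S(x, O) = √(O + x) (S(x, O) = √(x + O) = √(O + x))
(-19317 - 23190) + S(125, p) = (-19317 - 23190) + √(-57 + 125) = -42507 + √68 = -42507 + 2*√17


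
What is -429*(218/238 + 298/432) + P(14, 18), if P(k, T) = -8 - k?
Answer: -6090821/8568 ≈ -710.88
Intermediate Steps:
-429*(218/238 + 298/432) + P(14, 18) = -429*(218/238 + 298/432) + (-8 - 1*14) = -429*(218*(1/238) + 298*(1/432)) + (-8 - 14) = -429*(109/119 + 149/216) - 22 = -429*41275/25704 - 22 = -5902325/8568 - 22 = -6090821/8568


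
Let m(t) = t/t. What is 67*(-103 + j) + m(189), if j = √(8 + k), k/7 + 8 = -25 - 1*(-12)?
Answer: -6900 + 67*I*√139 ≈ -6900.0 + 789.92*I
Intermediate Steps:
k = -147 (k = -56 + 7*(-25 - 1*(-12)) = -56 + 7*(-25 + 12) = -56 + 7*(-13) = -56 - 91 = -147)
m(t) = 1
j = I*√139 (j = √(8 - 147) = √(-139) = I*√139 ≈ 11.79*I)
67*(-103 + j) + m(189) = 67*(-103 + I*√139) + 1 = (-6901 + 67*I*√139) + 1 = -6900 + 67*I*√139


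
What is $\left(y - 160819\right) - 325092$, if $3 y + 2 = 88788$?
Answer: $- \frac{1368947}{3} \approx -4.5632 \cdot 10^{5}$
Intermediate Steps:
$y = \frac{88786}{3}$ ($y = - \frac{2}{3} + \frac{1}{3} \cdot 88788 = - \frac{2}{3} + 29596 = \frac{88786}{3} \approx 29595.0$)
$\left(y - 160819\right) - 325092 = \left(\frac{88786}{3} - 160819\right) - 325092 = - \frac{393671}{3} - 325092 = - \frac{1368947}{3}$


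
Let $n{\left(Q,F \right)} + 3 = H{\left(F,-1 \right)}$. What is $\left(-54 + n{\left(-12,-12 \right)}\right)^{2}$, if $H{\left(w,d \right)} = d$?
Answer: $3364$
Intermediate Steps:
$n{\left(Q,F \right)} = -4$ ($n{\left(Q,F \right)} = -3 - 1 = -4$)
$\left(-54 + n{\left(-12,-12 \right)}\right)^{2} = \left(-54 - 4\right)^{2} = \left(-58\right)^{2} = 3364$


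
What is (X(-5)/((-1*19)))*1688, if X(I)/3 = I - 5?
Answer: 50640/19 ≈ 2665.3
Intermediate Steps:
X(I) = -15 + 3*I (X(I) = 3*(I - 5) = 3*(-5 + I) = -15 + 3*I)
(X(-5)/((-1*19)))*1688 = ((-15 + 3*(-5))/((-1*19)))*1688 = ((-15 - 15)/(-19))*1688 = -30*(-1/19)*1688 = (30/19)*1688 = 50640/19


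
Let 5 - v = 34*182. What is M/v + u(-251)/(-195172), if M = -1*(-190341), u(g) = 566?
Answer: -2064040735/67041582 ≈ -30.787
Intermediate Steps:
v = -6183 (v = 5 - 34*182 = 5 - 1*6188 = 5 - 6188 = -6183)
M = 190341
M/v + u(-251)/(-195172) = 190341/(-6183) + 566/(-195172) = 190341*(-1/6183) + 566*(-1/195172) = -21149/687 - 283/97586 = -2064040735/67041582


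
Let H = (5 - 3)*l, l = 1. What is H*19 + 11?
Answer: 49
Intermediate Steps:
H = 2 (H = (5 - 3)*1 = 2*1 = 2)
H*19 + 11 = 2*19 + 11 = 38 + 11 = 49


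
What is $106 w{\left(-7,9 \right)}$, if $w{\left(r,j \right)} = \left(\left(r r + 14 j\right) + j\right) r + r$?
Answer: $-137270$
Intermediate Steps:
$w{\left(r,j \right)} = r + r \left(r^{2} + 15 j\right)$ ($w{\left(r,j \right)} = \left(\left(r^{2} + 14 j\right) + j\right) r + r = \left(r^{2} + 15 j\right) r + r = r \left(r^{2} + 15 j\right) + r = r + r \left(r^{2} + 15 j\right)$)
$106 w{\left(-7,9 \right)} = 106 \left(- 7 \left(1 + \left(-7\right)^{2} + 15 \cdot 9\right)\right) = 106 \left(- 7 \left(1 + 49 + 135\right)\right) = 106 \left(\left(-7\right) 185\right) = 106 \left(-1295\right) = -137270$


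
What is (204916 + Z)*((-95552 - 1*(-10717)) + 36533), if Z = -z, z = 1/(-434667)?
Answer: -4302269910041846/434667 ≈ -9.8979e+9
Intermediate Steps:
z = -1/434667 ≈ -2.3006e-6
Z = 1/434667 (Z = -1*(-1/434667) = 1/434667 ≈ 2.3006e-6)
(204916 + Z)*((-95552 - 1*(-10717)) + 36533) = (204916 + 1/434667)*((-95552 - 1*(-10717)) + 36533) = 89070222973*((-95552 + 10717) + 36533)/434667 = 89070222973*(-84835 + 36533)/434667 = (89070222973/434667)*(-48302) = -4302269910041846/434667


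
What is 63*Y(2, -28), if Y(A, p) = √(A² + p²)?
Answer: 126*√197 ≈ 1768.5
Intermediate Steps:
63*Y(2, -28) = 63*√(2² + (-28)²) = 63*√(4 + 784) = 63*√788 = 63*(2*√197) = 126*√197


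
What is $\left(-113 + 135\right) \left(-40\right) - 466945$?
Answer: $-467825$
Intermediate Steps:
$\left(-113 + 135\right) \left(-40\right) - 466945 = 22 \left(-40\right) - 466945 = -880 - 466945 = -467825$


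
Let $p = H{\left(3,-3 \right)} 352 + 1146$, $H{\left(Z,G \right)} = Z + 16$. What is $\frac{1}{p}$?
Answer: $\frac{1}{7834} \approx 0.00012765$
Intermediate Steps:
$H{\left(Z,G \right)} = 16 + Z$
$p = 7834$ ($p = \left(16 + 3\right) 352 + 1146 = 19 \cdot 352 + 1146 = 6688 + 1146 = 7834$)
$\frac{1}{p} = \frac{1}{7834}$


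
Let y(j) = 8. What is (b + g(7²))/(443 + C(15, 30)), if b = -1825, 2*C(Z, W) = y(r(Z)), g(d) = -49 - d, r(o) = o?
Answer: -641/149 ≈ -4.3020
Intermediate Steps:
C(Z, W) = 4 (C(Z, W) = (½)*8 = 4)
(b + g(7²))/(443 + C(15, 30)) = (-1825 + (-49 - 1*7²))/(443 + 4) = (-1825 + (-49 - 1*49))/447 = (-1825 + (-49 - 49))*(1/447) = (-1825 - 98)*(1/447) = -1923*1/447 = -641/149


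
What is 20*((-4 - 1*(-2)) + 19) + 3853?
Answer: 4193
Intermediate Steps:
20*((-4 - 1*(-2)) + 19) + 3853 = 20*((-4 + 2) + 19) + 3853 = 20*(-2 + 19) + 3853 = 20*17 + 3853 = 340 + 3853 = 4193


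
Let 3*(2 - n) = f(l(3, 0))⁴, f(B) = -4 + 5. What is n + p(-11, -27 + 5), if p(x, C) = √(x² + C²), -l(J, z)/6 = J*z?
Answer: 5/3 + 11*√5 ≈ 26.263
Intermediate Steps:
l(J, z) = -6*J*z
f(B) = 1
n = 5/3 (n = 2 - ⅓*1⁴ = 2 - ⅓*1 = 2 - ⅓ = 5/3 ≈ 1.6667)
p(x, C) = √(C² + x²)
n + p(-11, -27 + 5) = 5/3 + √((-27 + 5)² + (-11)²) = 5/3 + √((-22)² + 121) = 5/3 + √(484 + 121) = 5/3 + √605 = 5/3 + 11*√5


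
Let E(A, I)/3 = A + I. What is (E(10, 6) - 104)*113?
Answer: -6328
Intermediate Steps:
E(A, I) = 3*A + 3*I (E(A, I) = 3*(A + I) = 3*A + 3*I)
(E(10, 6) - 104)*113 = ((3*10 + 3*6) - 104)*113 = ((30 + 18) - 104)*113 = (48 - 104)*113 = -56*113 = -6328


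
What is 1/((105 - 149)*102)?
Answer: -1/4488 ≈ -0.00022282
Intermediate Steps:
1/((105 - 149)*102) = 1/(-44*102) = 1/(-4488) = -1/4488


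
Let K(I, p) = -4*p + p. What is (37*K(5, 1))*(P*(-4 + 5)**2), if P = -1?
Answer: 111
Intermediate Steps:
K(I, p) = -3*p
(37*K(5, 1))*(P*(-4 + 5)**2) = (37*(-3*1))*(-(-4 + 5)**2) = (37*(-3))*(-1*1**2) = -(-111) = -111*(-1) = 111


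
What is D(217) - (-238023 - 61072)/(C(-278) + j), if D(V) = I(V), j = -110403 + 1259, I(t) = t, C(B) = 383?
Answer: 23302042/108761 ≈ 214.25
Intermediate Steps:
j = -109144
D(V) = V
D(217) - (-238023 - 61072)/(C(-278) + j) = 217 - (-238023 - 61072)/(383 - 109144) = 217 - (-299095)/(-108761) = 217 - (-299095)*(-1)/108761 = 217 - 1*299095/108761 = 217 - 299095/108761 = 23302042/108761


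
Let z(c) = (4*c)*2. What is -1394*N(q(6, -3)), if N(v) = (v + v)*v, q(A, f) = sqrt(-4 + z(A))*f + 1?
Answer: -1106836 + 33456*sqrt(11) ≈ -9.9588e+5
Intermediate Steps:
z(c) = 8*c
q(A, f) = 1 + f*sqrt(-4 + 8*A) (q(A, f) = sqrt(-4 + 8*A)*f + 1 = f*sqrt(-4 + 8*A) + 1 = 1 + f*sqrt(-4 + 8*A))
N(v) = 2*v**2 (N(v) = (2*v)*v = 2*v**2)
-1394*N(q(6, -3)) = -2788*(1 + 2*(-3)*sqrt(-1 + 2*6))**2 = -2788*(1 + 2*(-3)*sqrt(-1 + 12))**2 = -2788*(1 + 2*(-3)*sqrt(11))**2 = -2788*(1 - 6*sqrt(11))**2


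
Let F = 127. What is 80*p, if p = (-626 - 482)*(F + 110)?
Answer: -21007680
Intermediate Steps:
p = -262596 (p = (-626 - 482)*(127 + 110) = -1108*237 = -262596)
80*p = 80*(-262596) = -21007680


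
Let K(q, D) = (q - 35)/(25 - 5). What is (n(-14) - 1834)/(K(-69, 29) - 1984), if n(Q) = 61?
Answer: 8865/9946 ≈ 0.89131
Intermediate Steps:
K(q, D) = -7/4 + q/20 (K(q, D) = (-35 + q)/20 = (-35 + q)*(1/20) = -7/4 + q/20)
(n(-14) - 1834)/(K(-69, 29) - 1984) = (61 - 1834)/((-7/4 + (1/20)*(-69)) - 1984) = -1773/((-7/4 - 69/20) - 1984) = -1773/(-26/5 - 1984) = -1773/(-9946/5) = -1773*(-5/9946) = 8865/9946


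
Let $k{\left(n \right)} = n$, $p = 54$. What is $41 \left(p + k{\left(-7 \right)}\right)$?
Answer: $1927$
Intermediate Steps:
$41 \left(p + k{\left(-7 \right)}\right) = 41 \left(54 - 7\right) = 41 \cdot 47 = 1927$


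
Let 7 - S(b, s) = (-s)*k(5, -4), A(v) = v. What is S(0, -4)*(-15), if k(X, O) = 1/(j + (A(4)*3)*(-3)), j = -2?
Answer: -2025/19 ≈ -106.58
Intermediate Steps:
k(X, O) = -1/38 (k(X, O) = 1/(-2 + (4*3)*(-3)) = 1/(-2 + 12*(-3)) = 1/(-2 - 36) = 1/(-38) = -1/38)
S(b, s) = 7 - s/38 (S(b, s) = 7 - (-s)*(-1)/38 = 7 - s/38)
S(0, -4)*(-15) = (7 - 1/38*(-4))*(-15) = (7 + 2/19)*(-15) = (135/19)*(-15) = -2025/19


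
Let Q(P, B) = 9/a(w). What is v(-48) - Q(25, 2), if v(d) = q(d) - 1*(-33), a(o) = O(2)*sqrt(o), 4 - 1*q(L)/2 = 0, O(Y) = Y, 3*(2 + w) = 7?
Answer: 41 - 9*sqrt(3)/2 ≈ 33.206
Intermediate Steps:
w = 1/3 (w = -2 + (1/3)*7 = -2 + 7/3 = 1/3 ≈ 0.33333)
q(L) = 8 (q(L) = 8 - 2*0 = 8 + 0 = 8)
a(o) = 2*sqrt(o)
Q(P, B) = 9*sqrt(3)/2 (Q(P, B) = 9/((2*sqrt(1/3))) = 9/((2*(sqrt(3)/3))) = 9/((2*sqrt(3)/3)) = 9*(sqrt(3)/2) = 9*sqrt(3)/2)
v(d) = 41 (v(d) = 8 - 1*(-33) = 8 + 33 = 41)
v(-48) - Q(25, 2) = 41 - 9*sqrt(3)/2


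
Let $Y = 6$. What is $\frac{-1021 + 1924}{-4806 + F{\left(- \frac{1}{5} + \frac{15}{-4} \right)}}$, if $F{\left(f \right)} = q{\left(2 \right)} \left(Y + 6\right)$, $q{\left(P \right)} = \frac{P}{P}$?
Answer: $- \frac{301}{1598} \approx -0.18836$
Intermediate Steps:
$q{\left(P \right)} = 1$
$F{\left(f \right)} = 12$ ($F{\left(f \right)} = 1 \left(6 + 6\right) = 1 \cdot 12 = 12$)
$\frac{-1021 + 1924}{-4806 + F{\left(- \frac{1}{5} + \frac{15}{-4} \right)}} = \frac{-1021 + 1924}{-4806 + 12} = \frac{903}{-4794} = 903 \left(- \frac{1}{4794}\right) = - \frac{301}{1598}$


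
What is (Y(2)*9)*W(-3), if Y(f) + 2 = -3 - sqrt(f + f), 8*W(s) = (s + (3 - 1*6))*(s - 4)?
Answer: -1323/4 ≈ -330.75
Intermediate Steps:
W(s) = (-4 + s)*(-3 + s)/8 (W(s) = ((s + (3 - 1*6))*(s - 4))/8 = ((s + (3 - 6))*(-4 + s))/8 = ((s - 3)*(-4 + s))/8 = ((-3 + s)*(-4 + s))/8 = ((-4 + s)*(-3 + s))/8 = (-4 + s)*(-3 + s)/8)
Y(f) = -5 - sqrt(2)*sqrt(f) (Y(f) = -2 + (-3 - sqrt(f + f)) = -2 + (-3 - sqrt(2*f)) = -2 + (-3 - sqrt(2)*sqrt(f)) = -5 - sqrt(2)*sqrt(f))
(Y(2)*9)*W(-3) = ((-5 - sqrt(2)*sqrt(2))*9)*(3/2 - 7/8*(-3) + (1/8)*(-3)**2) = ((-5 - 2)*9)*(3/2 + 21/8 + (1/8)*9) = (-7*9)*(3/2 + 21/8 + 9/8) = -63*21/4 = -1323/4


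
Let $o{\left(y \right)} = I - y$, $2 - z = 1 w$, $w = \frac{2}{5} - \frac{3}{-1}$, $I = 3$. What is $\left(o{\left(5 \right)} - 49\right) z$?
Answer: $\frac{357}{5} \approx 71.4$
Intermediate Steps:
$w = \frac{17}{5}$ ($w = 2 \cdot \frac{1}{5} - -3 = \frac{2}{5} + 3 = \frac{17}{5} \approx 3.4$)
$z = - \frac{7}{5}$ ($z = 2 - 1 \cdot \frac{17}{5} = 2 - \frac{17}{5} = - \frac{7}{5} \approx -1.4$)
$o{\left(y \right)} = 3 - y$
$\left(o{\left(5 \right)} - 49\right) z = \left(\left(3 - 5\right) - 49\right) \left(- \frac{7}{5}\right) = \left(-2 - 49\right) \left(- \frac{7}{5}\right) = \left(-51\right) \left(- \frac{7}{5}\right) = \frac{357}{5}$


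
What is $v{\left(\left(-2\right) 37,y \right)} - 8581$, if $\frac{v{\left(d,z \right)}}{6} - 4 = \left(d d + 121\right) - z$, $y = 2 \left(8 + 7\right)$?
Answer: $24845$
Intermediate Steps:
$y = 30$ ($y = 2 \cdot 15 = 30$)
$v{\left(d,z \right)} = 750 - 6 z + 6 d^{2}$ ($v{\left(d,z \right)} = 24 + 6 \left(\left(d d + 121\right) - z\right) = 24 + 6 \left(\left(d^{2} + 121\right) - z\right) = 24 + 6 \left(\left(121 + d^{2}\right) - z\right) = 24 + 6 \left(121 + d^{2} - z\right) = 24 + \left(726 - 6 z + 6 d^{2}\right) = 750 - 6 z + 6 d^{2}$)
$v{\left(\left(-2\right) 37,y \right)} - 8581 = \left(750 - 180 + 6 \left(\left(-2\right) 37\right)^{2}\right) - 8581 = \left(750 - 180 + 6 \left(-74\right)^{2}\right) - 8581 = \left(750 - 180 + 6 \cdot 5476\right) - 8581 = \left(750 - 180 + 32856\right) - 8581 = 33426 - 8581 = 24845$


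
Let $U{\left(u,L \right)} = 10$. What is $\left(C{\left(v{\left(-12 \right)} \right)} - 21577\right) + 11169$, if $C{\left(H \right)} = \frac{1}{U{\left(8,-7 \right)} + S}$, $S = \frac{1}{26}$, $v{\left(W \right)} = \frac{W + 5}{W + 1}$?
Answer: $- \frac{2716462}{261} \approx -10408.0$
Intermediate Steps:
$v{\left(W \right)} = \frac{5 + W}{1 + W}$
$S = \frac{1}{26} \approx 0.038462$
$C{\left(H \right)} = \frac{26}{261}$ ($C{\left(H \right)} = \frac{1}{10 + \frac{1}{26}} = \frac{1}{\frac{261}{26}} = \frac{26}{261}$)
$\left(C{\left(v{\left(-12 \right)} \right)} - 21577\right) + 11169 = \left(\frac{26}{261} - 21577\right) + 11169 = - \frac{5631571}{261} + 11169 = - \frac{2716462}{261}$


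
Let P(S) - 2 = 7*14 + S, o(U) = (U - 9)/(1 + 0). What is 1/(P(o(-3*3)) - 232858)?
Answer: -1/232776 ≈ -4.2960e-6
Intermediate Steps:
o(U) = -9 + U (o(U) = (-9 + U)/1 = (-9 + U)*1 = -9 + U)
P(S) = 100 + S (P(S) = 2 + (7*14 + S) = 2 + (98 + S) = 100 + S)
1/(P(o(-3*3)) - 232858) = 1/((100 + (-9 - 3*3)) - 232858) = 1/((100 + (-9 - 9)) - 232858) = 1/((100 - 18) - 232858) = 1/(82 - 232858) = 1/(-232776) = -1/232776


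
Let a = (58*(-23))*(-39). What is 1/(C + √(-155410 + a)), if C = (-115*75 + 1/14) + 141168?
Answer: 25978442/3443282756873 - 392*I*√25846/3443282756873 ≈ 7.5447e-6 - 1.8302e-8*I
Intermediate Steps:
a = 52026 (a = -1334*(-39) = 52026)
C = 1855603/14 (C = (-8625 + 1/14) + 141168 = -120749/14 + 141168 = 1855603/14 ≈ 1.3254e+5)
1/(C + √(-155410 + a)) = 1/(1855603/14 + √(-155410 + 52026)) = 1/(1855603/14 + √(-103384)) = 1/(1855603/14 + 2*I*√25846)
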